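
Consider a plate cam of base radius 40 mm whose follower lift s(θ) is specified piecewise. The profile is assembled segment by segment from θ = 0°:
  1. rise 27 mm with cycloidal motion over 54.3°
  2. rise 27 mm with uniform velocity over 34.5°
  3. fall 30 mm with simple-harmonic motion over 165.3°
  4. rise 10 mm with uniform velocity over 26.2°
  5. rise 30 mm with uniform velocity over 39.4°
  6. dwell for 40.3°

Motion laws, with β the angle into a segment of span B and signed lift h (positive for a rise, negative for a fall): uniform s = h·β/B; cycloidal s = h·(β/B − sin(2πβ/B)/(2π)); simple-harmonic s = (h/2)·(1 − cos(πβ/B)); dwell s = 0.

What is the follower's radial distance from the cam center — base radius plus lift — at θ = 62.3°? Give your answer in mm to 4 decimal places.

seg 1 [0°–54.3°] cycloidal, h=27: full span → s += 27 → s = 27.0000
seg 2 [54.3°–88.8°] uniform, h=27: θ=62.3° here. β=8, B=34.5. 27·8/34.5 = 6.2609 → s = 33.2609
radial distance = base radius + s = 40 + 33.2609 = 73.2609

73.2609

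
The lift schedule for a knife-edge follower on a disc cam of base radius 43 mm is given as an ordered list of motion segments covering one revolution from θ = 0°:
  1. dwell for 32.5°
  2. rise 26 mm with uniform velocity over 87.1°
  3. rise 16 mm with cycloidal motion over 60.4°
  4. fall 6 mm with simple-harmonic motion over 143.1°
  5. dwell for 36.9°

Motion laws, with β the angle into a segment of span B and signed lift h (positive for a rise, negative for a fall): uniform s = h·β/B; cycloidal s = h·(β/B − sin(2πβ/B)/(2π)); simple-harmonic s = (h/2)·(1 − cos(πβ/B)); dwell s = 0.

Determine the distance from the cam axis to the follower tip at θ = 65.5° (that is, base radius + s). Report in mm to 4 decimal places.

seg 1 [0°–32.5°] dwell: s stays 0.0000
seg 2 [32.5°–119.6°] uniform, h=26: θ=65.5° here. β=33, B=87.1. 26·33/87.1 = 9.8507 → s = 9.8507
radial distance = base radius + s = 43 + 9.8507 = 52.8507

52.8507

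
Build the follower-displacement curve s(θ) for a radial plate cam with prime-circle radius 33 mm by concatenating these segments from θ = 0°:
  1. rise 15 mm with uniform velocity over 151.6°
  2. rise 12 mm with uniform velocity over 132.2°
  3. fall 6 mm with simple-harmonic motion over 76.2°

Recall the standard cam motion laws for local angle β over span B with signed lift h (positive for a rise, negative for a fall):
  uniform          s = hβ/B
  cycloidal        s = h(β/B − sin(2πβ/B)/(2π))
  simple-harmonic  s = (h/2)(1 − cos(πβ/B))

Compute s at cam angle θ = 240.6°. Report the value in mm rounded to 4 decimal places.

seg 1 [0°–151.6°] uniform, h=15: full span → s += 15 → s = 15.0000
seg 2 [151.6°–283.8°] uniform, h=12: θ=240.6° here. β=89, B=132.2. 12·89/132.2 = 8.0787 → s = 23.0787

23.0787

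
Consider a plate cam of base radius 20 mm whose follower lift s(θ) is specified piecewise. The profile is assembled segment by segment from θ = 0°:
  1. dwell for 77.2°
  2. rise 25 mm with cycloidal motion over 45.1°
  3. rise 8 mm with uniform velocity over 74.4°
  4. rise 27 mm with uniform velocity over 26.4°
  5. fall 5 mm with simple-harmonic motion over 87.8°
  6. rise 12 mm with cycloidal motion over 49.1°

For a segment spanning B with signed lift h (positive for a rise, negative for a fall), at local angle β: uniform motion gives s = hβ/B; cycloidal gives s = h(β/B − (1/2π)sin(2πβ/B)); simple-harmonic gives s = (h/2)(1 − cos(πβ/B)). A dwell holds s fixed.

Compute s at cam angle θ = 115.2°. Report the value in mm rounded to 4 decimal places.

seg 1 [0°–77.2°] dwell: s stays 0.0000
seg 2 [77.2°–122.3°] cycloidal, h=25: θ=115.2° here. β=38, B=45.1. 25·(0.8426 − sin(2π·0.8426)/(2π)) = 24.3889 → s = 24.3889

24.3889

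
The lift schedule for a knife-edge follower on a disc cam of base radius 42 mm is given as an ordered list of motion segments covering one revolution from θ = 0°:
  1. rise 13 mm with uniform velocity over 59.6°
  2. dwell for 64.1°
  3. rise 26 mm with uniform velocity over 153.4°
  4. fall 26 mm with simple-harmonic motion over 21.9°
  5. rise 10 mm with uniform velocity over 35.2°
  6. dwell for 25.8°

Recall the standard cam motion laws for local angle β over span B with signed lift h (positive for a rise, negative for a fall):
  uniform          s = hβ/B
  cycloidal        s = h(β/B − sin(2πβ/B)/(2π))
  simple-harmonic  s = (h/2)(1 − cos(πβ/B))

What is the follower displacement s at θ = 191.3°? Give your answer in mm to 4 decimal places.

seg 1 [0°–59.6°] uniform, h=13: full span → s += 13 → s = 13.0000
seg 2 [59.6°–123.7°] dwell: s stays 13.0000
seg 3 [123.7°–277.1°] uniform, h=26: θ=191.3° here. β=67.6, B=153.4. 26·67.6/153.4 = 11.4576 → s = 24.4576

24.4576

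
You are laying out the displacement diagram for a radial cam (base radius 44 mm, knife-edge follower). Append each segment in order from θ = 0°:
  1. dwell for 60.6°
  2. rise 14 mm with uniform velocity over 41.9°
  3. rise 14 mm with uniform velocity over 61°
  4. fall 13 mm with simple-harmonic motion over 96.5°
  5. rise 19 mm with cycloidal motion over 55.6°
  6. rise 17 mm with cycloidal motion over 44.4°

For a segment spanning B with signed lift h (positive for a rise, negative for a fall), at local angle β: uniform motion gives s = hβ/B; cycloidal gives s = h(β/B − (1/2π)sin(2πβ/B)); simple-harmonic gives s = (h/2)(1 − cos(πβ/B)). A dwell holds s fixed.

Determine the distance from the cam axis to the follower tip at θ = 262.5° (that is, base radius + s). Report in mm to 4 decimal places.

seg 1 [0°–60.6°] dwell: s stays 0.0000
seg 2 [60.6°–102.5°] uniform, h=14: full span → s += 14 → s = 14.0000
seg 3 [102.5°–163.5°] uniform, h=14: full span → s += 14 → s = 28.0000
seg 4 [163.5°–260°] simple-harmonic, h=-13: full span → s += -13 → s = 15.0000
seg 5 [260°–315.6°] cycloidal, h=19: θ=262.5° here. β=2.5, B=55.6. 19·(0.0450 − sin(2π·0.0450)/(2π)) = 0.0113 → s = 15.0113
radial distance = base radius + s = 44 + 15.0113 = 59.0113

59.0113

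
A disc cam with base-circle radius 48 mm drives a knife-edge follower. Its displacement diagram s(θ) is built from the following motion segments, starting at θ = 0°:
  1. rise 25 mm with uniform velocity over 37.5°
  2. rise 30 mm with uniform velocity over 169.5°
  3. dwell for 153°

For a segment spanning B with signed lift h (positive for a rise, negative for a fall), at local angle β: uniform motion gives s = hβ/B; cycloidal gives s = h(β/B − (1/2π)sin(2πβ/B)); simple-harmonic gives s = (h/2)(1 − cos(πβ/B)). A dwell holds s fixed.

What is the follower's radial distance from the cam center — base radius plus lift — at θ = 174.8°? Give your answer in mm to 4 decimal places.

seg 1 [0°–37.5°] uniform, h=25: full span → s += 25 → s = 25.0000
seg 2 [37.5°–207°] uniform, h=30: θ=174.8° here. β=137.3, B=169.5. 30·137.3/169.5 = 24.3009 → s = 49.3009
radial distance = base radius + s = 48 + 49.3009 = 97.3009

97.3009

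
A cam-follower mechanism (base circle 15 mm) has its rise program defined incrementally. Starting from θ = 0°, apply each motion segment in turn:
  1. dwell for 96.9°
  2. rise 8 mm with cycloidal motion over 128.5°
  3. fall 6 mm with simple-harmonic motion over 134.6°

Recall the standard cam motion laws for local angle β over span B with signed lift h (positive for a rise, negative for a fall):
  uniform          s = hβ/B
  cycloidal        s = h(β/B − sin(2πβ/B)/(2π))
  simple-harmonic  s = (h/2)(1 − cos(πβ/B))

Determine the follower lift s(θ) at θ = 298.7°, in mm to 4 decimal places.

seg 1 [0°–96.9°] dwell: s stays 0.0000
seg 2 [96.9°–225.4°] cycloidal, h=8: full span → s += 8 → s = 8.0000
seg 3 [225.4°–360°] simple-harmonic, h=-6: θ=298.7° here. β=73.3, B=134.6. -6/2·(1 − cos(π·0.5446)) = -3.4188 → s = 4.5812

4.5812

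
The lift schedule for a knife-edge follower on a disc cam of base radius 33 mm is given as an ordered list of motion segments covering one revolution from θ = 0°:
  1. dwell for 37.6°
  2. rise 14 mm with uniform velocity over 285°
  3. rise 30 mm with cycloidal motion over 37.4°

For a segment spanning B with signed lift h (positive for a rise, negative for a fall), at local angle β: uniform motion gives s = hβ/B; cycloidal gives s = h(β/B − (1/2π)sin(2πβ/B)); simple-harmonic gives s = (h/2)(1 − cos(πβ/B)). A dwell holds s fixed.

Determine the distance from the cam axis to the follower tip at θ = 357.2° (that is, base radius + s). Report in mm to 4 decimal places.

seg 1 [0°–37.6°] dwell: s stays 0.0000
seg 2 [37.6°–322.6°] uniform, h=14: full span → s += 14 → s = 14.0000
seg 3 [322.6°–360°] cycloidal, h=30: θ=357.2° here. β=34.6, B=37.4. 30·(0.9251 − sin(2π·0.9251)/(2π)) = 29.9181 → s = 43.9181
radial distance = base radius + s = 33 + 43.9181 = 76.9181

76.9181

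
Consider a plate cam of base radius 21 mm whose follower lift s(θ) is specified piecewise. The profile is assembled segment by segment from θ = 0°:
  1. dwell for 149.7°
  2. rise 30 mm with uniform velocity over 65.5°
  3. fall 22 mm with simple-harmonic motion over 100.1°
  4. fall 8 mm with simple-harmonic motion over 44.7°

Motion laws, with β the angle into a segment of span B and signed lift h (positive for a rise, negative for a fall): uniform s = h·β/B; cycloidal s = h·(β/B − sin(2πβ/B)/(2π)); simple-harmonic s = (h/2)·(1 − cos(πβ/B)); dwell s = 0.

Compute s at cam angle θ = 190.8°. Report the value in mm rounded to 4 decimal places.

seg 1 [0°–149.7°] dwell: s stays 0.0000
seg 2 [149.7°–215.2°] uniform, h=30: θ=190.8° here. β=41.1, B=65.5. 30·41.1/65.5 = 18.8244 → s = 18.8244

18.8244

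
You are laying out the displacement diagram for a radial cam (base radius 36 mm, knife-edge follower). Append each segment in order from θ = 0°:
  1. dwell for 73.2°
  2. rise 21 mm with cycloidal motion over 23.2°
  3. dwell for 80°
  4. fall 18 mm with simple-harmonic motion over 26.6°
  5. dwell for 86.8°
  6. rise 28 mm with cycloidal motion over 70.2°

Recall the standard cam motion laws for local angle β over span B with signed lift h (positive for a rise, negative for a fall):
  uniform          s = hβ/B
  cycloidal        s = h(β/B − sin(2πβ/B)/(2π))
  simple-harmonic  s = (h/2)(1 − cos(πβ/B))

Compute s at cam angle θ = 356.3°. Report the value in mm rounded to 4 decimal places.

seg 1 [0°–73.2°] dwell: s stays 0.0000
seg 2 [73.2°–96.4°] cycloidal, h=21: full span → s += 21 → s = 21.0000
seg 3 [96.4°–176.4°] dwell: s stays 21.0000
seg 4 [176.4°–203°] simple-harmonic, h=-18: full span → s += -18 → s = 3.0000
seg 5 [203°–289.8°] dwell: s stays 3.0000
seg 6 [289.8°–360°] cycloidal, h=28: θ=356.3° here. β=66.5, B=70.2. 28·(0.9473 − sin(2π·0.9473)/(2π)) = 27.9732 → s = 30.9732

30.9732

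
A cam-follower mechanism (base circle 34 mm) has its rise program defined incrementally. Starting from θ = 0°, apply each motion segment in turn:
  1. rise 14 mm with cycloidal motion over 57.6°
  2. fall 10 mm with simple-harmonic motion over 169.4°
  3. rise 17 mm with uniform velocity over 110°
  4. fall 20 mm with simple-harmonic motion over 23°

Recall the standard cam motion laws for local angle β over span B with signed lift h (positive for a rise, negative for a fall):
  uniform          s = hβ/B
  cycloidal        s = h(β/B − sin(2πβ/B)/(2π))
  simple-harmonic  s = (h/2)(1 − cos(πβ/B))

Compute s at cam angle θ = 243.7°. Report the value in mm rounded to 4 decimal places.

seg 1 [0°–57.6°] cycloidal, h=14: full span → s += 14 → s = 14.0000
seg 2 [57.6°–227°] simple-harmonic, h=-10: full span → s += -10 → s = 4.0000
seg 3 [227°–337°] uniform, h=17: θ=243.7° here. β=16.7, B=110. 17·16.7/110 = 2.5809 → s = 6.5809

6.5809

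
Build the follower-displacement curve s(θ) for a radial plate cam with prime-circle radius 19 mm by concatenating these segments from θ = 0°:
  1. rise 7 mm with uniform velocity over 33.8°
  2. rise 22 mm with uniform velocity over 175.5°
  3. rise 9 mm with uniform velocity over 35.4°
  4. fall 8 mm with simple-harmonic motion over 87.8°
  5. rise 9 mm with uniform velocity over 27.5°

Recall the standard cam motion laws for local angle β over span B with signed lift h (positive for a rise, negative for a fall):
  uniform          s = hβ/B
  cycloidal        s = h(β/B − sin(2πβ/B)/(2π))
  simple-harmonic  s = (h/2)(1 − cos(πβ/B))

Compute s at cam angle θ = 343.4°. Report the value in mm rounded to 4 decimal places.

seg 1 [0°–33.8°] uniform, h=7: full span → s += 7 → s = 7.0000
seg 2 [33.8°–209.3°] uniform, h=22: full span → s += 22 → s = 29.0000
seg 3 [209.3°–244.7°] uniform, h=9: full span → s += 9 → s = 38.0000
seg 4 [244.7°–332.5°] simple-harmonic, h=-8: full span → s += -8 → s = 30.0000
seg 5 [332.5°–360°] uniform, h=9: θ=343.4° here. β=10.9, B=27.5. 9·10.9/27.5 = 3.5673 → s = 33.5673

33.5673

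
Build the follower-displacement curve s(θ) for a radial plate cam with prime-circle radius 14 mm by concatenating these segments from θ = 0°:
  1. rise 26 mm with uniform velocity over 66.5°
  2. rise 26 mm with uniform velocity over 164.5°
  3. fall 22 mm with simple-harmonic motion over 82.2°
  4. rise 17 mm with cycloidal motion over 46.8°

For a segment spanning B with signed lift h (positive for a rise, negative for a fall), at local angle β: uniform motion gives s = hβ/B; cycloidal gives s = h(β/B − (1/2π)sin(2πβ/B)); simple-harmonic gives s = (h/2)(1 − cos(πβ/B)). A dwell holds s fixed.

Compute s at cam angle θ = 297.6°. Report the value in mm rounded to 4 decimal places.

seg 1 [0°–66.5°] uniform, h=26: full span → s += 26 → s = 26.0000
seg 2 [66.5°–231°] uniform, h=26: full span → s += 26 → s = 52.0000
seg 3 [231°–313.2°] simple-harmonic, h=-22: θ=297.6° here. β=66.6, B=82.2. -22/2·(1 − cos(π·0.8102)) = -20.1021 → s = 31.8979

31.8979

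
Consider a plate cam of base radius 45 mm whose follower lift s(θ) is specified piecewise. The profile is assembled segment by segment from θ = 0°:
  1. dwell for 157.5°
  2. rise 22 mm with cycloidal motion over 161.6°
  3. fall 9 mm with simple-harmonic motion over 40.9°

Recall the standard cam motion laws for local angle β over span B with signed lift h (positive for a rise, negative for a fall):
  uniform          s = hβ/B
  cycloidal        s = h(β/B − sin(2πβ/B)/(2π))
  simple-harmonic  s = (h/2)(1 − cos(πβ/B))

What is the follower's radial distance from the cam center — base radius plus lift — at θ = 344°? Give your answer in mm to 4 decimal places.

seg 1 [0°–157.5°] dwell: s stays 0.0000
seg 2 [157.5°–319.1°] cycloidal, h=22: full span → s += 22 → s = 22.0000
seg 3 [319.1°–360°] simple-harmonic, h=-9: θ=344° here. β=24.9, B=40.9. -9/2·(1 − cos(π·0.6088)) = -6.0084 → s = 15.9916
radial distance = base radius + s = 45 + 15.9916 = 60.9916

60.9916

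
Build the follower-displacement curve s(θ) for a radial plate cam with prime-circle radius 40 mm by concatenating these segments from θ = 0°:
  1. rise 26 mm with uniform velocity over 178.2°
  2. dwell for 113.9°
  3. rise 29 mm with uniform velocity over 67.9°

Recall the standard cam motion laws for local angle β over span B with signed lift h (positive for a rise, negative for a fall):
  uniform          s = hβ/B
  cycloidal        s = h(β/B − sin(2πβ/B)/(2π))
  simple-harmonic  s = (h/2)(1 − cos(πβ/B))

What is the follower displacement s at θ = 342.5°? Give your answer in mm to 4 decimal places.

seg 1 [0°–178.2°] uniform, h=26: full span → s += 26 → s = 26.0000
seg 2 [178.2°–292.1°] dwell: s stays 26.0000
seg 3 [292.1°–360°] uniform, h=29: θ=342.5° here. β=50.4, B=67.9. 29·50.4/67.9 = 21.5258 → s = 47.5258

47.5258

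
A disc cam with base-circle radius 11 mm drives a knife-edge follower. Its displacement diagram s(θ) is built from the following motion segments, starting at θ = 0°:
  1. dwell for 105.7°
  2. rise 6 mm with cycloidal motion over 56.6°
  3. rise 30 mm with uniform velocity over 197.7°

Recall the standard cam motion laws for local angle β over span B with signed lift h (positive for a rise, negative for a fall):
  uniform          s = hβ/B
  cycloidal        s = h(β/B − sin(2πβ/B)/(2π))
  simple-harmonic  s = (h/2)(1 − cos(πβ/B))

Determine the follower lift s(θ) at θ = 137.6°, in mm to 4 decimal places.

seg 1 [0°–105.7°] dwell: s stays 0.0000
seg 2 [105.7°–162.3°] cycloidal, h=6: θ=137.6° here. β=31.9, B=56.6. 6·(0.5636 − sin(2π·0.5636)/(2π)) = 3.7532 → s = 3.7532

3.7532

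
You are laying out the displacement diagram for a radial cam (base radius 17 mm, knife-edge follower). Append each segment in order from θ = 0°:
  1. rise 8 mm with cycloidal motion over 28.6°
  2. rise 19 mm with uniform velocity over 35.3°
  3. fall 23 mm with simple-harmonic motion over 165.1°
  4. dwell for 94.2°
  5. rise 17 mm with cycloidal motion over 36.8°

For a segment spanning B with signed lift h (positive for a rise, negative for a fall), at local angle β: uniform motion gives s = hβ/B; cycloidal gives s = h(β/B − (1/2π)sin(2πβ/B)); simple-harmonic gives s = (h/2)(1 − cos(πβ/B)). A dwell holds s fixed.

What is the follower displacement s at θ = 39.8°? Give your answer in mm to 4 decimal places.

seg 1 [0°–28.6°] cycloidal, h=8: full span → s += 8 → s = 8.0000
seg 2 [28.6°–63.9°] uniform, h=19: θ=39.8° here. β=11.2, B=35.3. 19·11.2/35.3 = 6.0283 → s = 14.0283

14.0283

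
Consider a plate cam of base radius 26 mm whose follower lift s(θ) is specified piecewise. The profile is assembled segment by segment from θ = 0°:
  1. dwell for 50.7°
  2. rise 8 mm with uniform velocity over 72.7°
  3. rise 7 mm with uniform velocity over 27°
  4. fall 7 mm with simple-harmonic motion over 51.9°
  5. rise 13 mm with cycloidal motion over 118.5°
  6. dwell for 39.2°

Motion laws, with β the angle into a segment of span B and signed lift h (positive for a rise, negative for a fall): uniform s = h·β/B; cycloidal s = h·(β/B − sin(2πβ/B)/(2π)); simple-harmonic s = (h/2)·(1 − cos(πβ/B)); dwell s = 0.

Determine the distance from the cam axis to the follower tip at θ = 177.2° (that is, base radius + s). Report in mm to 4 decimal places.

seg 1 [0°–50.7°] dwell: s stays 0.0000
seg 2 [50.7°–123.4°] uniform, h=8: full span → s += 8 → s = 8.0000
seg 3 [123.4°–150.4°] uniform, h=7: full span → s += 7 → s = 15.0000
seg 4 [150.4°–202.3°] simple-harmonic, h=-7: θ=177.2° here. β=26.8, B=51.9. -7/2·(1 − cos(π·0.5164)) = -3.6800 → s = 11.3200
radial distance = base radius + s = 26 + 11.3200 = 37.3200

37.3200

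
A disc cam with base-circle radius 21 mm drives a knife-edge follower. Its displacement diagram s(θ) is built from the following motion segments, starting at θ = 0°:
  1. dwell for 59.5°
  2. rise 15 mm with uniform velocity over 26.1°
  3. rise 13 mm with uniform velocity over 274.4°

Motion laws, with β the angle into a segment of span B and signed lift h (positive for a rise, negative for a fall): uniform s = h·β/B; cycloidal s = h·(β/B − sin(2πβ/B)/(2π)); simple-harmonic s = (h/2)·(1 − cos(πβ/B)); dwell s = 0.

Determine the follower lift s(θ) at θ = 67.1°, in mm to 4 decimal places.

seg 1 [0°–59.5°] dwell: s stays 0.0000
seg 2 [59.5°–85.6°] uniform, h=15: θ=67.1° here. β=7.6, B=26.1. 15·7.6/26.1 = 4.3678 → s = 4.3678

4.3678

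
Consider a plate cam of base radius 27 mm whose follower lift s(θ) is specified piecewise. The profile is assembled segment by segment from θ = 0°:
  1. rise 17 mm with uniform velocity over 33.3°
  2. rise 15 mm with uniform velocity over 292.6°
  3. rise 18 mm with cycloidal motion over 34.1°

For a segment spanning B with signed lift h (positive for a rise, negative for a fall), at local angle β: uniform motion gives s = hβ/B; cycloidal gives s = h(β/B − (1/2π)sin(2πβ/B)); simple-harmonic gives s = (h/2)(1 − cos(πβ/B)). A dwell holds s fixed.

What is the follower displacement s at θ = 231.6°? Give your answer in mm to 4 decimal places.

seg 1 [0°–33.3°] uniform, h=17: full span → s += 17 → s = 17.0000
seg 2 [33.3°–325.9°] uniform, h=15: θ=231.6° here. β=198.3, B=292.6. 15·198.3/292.6 = 10.1658 → s = 27.1658

27.1658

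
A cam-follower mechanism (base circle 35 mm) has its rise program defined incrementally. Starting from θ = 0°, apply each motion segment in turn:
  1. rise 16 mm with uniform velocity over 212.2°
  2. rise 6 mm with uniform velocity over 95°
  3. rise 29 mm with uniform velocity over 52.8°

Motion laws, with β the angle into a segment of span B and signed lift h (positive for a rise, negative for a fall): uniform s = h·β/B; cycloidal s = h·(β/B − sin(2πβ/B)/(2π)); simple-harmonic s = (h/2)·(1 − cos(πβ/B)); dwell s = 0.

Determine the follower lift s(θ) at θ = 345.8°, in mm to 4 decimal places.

seg 1 [0°–212.2°] uniform, h=16: full span → s += 16 → s = 16.0000
seg 2 [212.2°–307.2°] uniform, h=6: full span → s += 6 → s = 22.0000
seg 3 [307.2°–360°] uniform, h=29: θ=345.8° here. β=38.6, B=52.8. 29·38.6/52.8 = 21.2008 → s = 43.2008

43.2008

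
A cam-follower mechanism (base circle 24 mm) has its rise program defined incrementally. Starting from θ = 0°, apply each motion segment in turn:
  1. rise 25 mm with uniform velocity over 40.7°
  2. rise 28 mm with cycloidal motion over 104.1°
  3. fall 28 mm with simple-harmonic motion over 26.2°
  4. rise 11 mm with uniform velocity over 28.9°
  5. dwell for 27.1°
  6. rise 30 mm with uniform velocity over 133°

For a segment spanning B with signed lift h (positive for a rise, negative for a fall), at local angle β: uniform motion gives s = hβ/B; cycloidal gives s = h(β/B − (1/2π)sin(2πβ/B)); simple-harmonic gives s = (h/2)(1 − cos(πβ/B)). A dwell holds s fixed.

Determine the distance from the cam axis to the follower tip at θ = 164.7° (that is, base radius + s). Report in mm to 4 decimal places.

seg 1 [0°–40.7°] uniform, h=25: full span → s += 25 → s = 25.0000
seg 2 [40.7°–144.8°] cycloidal, h=28: full span → s += 28 → s = 53.0000
seg 3 [144.8°–171°] simple-harmonic, h=-28: θ=164.7° here. β=19.9, B=26.2. -28/2·(1 − cos(π·0.7595)) = -24.1918 → s = 28.8082
radial distance = base radius + s = 24 + 28.8082 = 52.8082

52.8082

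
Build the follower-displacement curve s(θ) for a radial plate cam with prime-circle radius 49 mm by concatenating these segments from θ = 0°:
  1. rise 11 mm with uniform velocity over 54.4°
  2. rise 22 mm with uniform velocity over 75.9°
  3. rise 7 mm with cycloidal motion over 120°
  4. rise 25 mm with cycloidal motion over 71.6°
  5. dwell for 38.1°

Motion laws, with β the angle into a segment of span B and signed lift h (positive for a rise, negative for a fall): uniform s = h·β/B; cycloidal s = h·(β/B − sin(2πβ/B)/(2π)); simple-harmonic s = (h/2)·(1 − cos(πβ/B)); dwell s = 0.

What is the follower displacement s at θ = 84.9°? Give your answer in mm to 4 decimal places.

seg 1 [0°–54.4°] uniform, h=11: full span → s += 11 → s = 11.0000
seg 2 [54.4°–130.3°] uniform, h=22: θ=84.9° here. β=30.5, B=75.9. 22·30.5/75.9 = 8.8406 → s = 19.8406

19.8406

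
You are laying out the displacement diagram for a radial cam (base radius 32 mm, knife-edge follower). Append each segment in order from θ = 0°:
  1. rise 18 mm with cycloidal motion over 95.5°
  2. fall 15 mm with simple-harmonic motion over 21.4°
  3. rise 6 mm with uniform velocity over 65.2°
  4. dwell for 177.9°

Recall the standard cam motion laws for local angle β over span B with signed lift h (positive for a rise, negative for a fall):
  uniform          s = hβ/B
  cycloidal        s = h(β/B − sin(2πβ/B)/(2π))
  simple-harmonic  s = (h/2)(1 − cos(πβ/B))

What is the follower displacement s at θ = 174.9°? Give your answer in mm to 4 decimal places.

seg 1 [0°–95.5°] cycloidal, h=18: full span → s += 18 → s = 18.0000
seg 2 [95.5°–116.9°] simple-harmonic, h=-15: full span → s += -15 → s = 3.0000
seg 3 [116.9°–182.1°] uniform, h=6: θ=174.9° here. β=58, B=65.2. 6·58/65.2 = 5.3374 → s = 8.3374

8.3374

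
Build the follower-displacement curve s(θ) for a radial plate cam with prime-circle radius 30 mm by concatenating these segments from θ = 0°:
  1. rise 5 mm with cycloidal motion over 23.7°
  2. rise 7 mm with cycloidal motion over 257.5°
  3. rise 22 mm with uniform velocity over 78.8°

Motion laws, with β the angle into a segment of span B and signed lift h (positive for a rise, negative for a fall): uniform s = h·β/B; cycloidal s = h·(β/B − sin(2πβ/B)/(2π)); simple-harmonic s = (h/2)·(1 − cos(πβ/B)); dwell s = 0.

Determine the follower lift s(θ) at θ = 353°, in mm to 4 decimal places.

seg 1 [0°–23.7°] cycloidal, h=5: full span → s += 5 → s = 5.0000
seg 2 [23.7°–281.2°] cycloidal, h=7: full span → s += 7 → s = 12.0000
seg 3 [281.2°–360°] uniform, h=22: θ=353° here. β=71.8, B=78.8. 22·71.8/78.8 = 20.0457 → s = 32.0457

32.0457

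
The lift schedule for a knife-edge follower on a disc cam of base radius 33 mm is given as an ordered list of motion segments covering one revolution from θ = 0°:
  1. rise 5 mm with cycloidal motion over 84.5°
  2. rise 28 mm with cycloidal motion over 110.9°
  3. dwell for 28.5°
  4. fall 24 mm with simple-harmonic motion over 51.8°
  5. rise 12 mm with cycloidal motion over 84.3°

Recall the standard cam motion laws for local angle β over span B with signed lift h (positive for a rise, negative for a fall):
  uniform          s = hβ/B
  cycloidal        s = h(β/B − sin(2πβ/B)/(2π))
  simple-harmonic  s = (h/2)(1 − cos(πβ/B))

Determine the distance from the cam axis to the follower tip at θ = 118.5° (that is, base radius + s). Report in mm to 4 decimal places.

seg 1 [0°–84.5°] cycloidal, h=5: full span → s += 5 → s = 5.0000
seg 2 [84.5°–195.4°] cycloidal, h=28: θ=118.5° here. β=34, B=110.9. 28·(0.3066 − sin(2π·0.3066)/(2π)) = 4.4066 → s = 9.4066
radial distance = base radius + s = 33 + 9.4066 = 42.4066

42.4066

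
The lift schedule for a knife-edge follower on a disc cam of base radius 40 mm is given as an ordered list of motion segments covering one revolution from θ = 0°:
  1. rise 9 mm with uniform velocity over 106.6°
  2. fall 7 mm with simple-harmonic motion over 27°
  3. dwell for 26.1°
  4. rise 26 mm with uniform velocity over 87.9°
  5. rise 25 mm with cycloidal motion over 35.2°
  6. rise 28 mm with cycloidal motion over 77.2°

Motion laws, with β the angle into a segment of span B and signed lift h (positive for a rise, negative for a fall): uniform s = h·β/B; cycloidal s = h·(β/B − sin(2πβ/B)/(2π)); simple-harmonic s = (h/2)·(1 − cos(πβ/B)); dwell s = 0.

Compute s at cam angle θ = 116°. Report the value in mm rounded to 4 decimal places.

seg 1 [0°–106.6°] uniform, h=9: full span → s += 9 → s = 9.0000
seg 2 [106.6°–133.6°] simple-harmonic, h=-7: θ=116° here. β=9.4, B=27. -7/2·(1 − cos(π·0.3481)) = -1.8929 → s = 7.1071

7.1071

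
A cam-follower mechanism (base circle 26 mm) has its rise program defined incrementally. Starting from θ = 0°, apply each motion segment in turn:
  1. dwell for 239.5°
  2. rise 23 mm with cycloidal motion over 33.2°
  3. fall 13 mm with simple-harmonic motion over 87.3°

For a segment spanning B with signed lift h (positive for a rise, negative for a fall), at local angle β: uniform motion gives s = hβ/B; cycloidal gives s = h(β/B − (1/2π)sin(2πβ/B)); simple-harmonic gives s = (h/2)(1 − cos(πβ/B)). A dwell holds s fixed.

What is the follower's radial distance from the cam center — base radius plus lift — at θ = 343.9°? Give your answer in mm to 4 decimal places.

seg 1 [0°–239.5°] dwell: s stays 0.0000
seg 2 [239.5°–272.7°] cycloidal, h=23: full span → s += 23 → s = 23.0000
seg 3 [272.7°–360°] simple-harmonic, h=-13: θ=343.9° here. β=71.2, B=87.3. -13/2·(1 − cos(π·0.8156)) = -11.9392 → s = 11.0608
radial distance = base radius + s = 26 + 11.0608 = 37.0608

37.0608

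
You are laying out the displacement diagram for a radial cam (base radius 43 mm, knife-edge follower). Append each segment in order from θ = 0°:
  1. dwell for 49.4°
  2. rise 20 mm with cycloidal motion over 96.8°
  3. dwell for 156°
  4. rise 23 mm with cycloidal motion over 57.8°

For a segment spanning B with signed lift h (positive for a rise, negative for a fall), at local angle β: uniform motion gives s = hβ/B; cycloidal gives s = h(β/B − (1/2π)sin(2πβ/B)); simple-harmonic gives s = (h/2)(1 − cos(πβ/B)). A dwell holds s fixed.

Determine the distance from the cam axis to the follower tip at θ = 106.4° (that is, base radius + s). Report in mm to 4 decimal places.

seg 1 [0°–49.4°] dwell: s stays 0.0000
seg 2 [49.4°–146.2°] cycloidal, h=20: θ=106.4° here. β=57, B=96.8. 20·(0.5888 − sin(2π·0.5888)/(2π)) = 13.4629 → s = 13.4629
radial distance = base radius + s = 43 + 13.4629 = 56.4629

56.4629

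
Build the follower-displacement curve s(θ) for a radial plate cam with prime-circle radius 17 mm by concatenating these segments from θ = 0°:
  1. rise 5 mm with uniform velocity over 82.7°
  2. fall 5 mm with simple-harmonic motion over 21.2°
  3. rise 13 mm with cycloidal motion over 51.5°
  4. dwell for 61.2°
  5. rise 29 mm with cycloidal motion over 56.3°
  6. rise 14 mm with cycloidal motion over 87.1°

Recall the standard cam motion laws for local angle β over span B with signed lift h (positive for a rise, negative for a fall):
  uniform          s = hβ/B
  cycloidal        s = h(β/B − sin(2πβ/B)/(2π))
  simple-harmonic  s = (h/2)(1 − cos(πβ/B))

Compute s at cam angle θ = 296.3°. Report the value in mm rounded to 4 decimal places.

seg 1 [0°–82.7°] uniform, h=5: full span → s += 5 → s = 5.0000
seg 2 [82.7°–103.9°] simple-harmonic, h=-5: full span → s += -5 → s = 0.0000
seg 3 [103.9°–155.4°] cycloidal, h=13: full span → s += 13 → s = 13.0000
seg 4 [155.4°–216.6°] dwell: s stays 13.0000
seg 5 [216.6°–272.9°] cycloidal, h=29: full span → s += 29 → s = 42.0000
seg 6 [272.9°–360°] cycloidal, h=14: θ=296.3° here. β=23.4, B=87.1. 14·(0.2687 − sin(2π·0.2687)/(2π)) = 1.5483 → s = 43.5483

43.5483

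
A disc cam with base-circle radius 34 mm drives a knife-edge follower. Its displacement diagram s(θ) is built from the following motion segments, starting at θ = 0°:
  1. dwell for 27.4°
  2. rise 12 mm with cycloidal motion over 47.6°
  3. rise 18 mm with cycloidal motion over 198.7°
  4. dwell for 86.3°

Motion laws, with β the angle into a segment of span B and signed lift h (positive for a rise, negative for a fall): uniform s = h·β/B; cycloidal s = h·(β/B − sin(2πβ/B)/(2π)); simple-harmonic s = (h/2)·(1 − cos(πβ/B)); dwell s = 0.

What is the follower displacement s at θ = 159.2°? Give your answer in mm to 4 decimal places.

seg 1 [0°–27.4°] dwell: s stays 0.0000
seg 2 [27.4°–75°] cycloidal, h=12: full span → s += 12 → s = 12.0000
seg 3 [75°–273.7°] cycloidal, h=18: θ=159.2° here. β=84.2, B=198.7. 18·(0.4238 − sin(2π·0.4238)/(2π)) = 6.3071 → s = 18.3071

18.3071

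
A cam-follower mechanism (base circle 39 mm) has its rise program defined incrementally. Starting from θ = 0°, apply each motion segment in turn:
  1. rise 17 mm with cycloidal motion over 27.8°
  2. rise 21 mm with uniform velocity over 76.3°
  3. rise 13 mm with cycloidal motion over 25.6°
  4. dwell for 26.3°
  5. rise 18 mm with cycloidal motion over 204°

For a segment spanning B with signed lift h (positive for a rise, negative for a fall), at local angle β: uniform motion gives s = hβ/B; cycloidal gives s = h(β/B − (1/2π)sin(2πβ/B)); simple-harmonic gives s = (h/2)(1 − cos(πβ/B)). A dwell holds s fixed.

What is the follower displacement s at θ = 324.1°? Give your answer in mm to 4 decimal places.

seg 1 [0°–27.8°] cycloidal, h=17: full span → s += 17 → s = 17.0000
seg 2 [27.8°–104.1°] uniform, h=21: full span → s += 21 → s = 38.0000
seg 3 [104.1°–129.7°] cycloidal, h=13: full span → s += 13 → s = 51.0000
seg 4 [129.7°–156°] dwell: s stays 51.0000
seg 5 [156°–360°] cycloidal, h=18: θ=324.1° here. β=168.1, B=204. 18·(0.8240 − sin(2π·0.8240)/(2π)) = 17.3929 → s = 68.3929

68.3929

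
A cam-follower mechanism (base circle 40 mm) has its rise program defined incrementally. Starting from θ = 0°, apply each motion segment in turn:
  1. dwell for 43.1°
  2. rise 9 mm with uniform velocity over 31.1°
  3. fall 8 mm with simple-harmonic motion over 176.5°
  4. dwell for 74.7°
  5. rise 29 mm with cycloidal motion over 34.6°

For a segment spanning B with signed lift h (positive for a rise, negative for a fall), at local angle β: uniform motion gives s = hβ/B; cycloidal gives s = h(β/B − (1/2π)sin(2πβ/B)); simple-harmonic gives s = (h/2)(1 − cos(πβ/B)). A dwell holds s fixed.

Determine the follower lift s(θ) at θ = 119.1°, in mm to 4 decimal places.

seg 1 [0°–43.1°] dwell: s stays 0.0000
seg 2 [43.1°–74.2°] uniform, h=9: full span → s += 9 → s = 9.0000
seg 3 [74.2°–250.7°] simple-harmonic, h=-8: θ=119.1° here. β=44.9, B=176.5. -8/2·(1 − cos(π·0.2544)) = -1.2109 → s = 7.7891

7.7891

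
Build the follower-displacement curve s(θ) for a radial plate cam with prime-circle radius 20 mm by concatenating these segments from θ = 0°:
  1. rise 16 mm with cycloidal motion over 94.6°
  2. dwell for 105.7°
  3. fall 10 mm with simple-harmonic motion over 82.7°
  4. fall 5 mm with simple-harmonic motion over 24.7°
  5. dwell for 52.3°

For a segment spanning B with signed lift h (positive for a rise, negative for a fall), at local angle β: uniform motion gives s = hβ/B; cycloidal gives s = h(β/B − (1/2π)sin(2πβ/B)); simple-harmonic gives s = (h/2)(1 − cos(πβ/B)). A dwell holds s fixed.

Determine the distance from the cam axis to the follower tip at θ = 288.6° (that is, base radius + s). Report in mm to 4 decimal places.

seg 1 [0°–94.6°] cycloidal, h=16: full span → s += 16 → s = 16.0000
seg 2 [94.6°–200.3°] dwell: s stays 16.0000
seg 3 [200.3°–283°] simple-harmonic, h=-10: full span → s += -10 → s = 6.0000
seg 4 [283°–307.7°] simple-harmonic, h=-5: θ=288.6° here. β=5.6, B=24.7. -5/2·(1 − cos(π·0.2267)) = -0.6078 → s = 5.3922
radial distance = base radius + s = 20 + 5.3922 = 25.3922

25.3922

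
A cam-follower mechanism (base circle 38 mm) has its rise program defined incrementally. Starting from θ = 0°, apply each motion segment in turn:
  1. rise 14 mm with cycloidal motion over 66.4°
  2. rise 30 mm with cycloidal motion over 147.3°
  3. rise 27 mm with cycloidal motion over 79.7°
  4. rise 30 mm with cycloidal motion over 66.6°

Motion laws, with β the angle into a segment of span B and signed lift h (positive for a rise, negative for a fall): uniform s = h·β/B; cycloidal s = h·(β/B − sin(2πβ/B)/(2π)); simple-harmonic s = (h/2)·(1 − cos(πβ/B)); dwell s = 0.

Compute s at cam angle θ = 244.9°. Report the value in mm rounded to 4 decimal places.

seg 1 [0°–66.4°] cycloidal, h=14: full span → s += 14 → s = 14.0000
seg 2 [66.4°–213.7°] cycloidal, h=30: full span → s += 30 → s = 44.0000
seg 3 [213.7°–293.4°] cycloidal, h=27: θ=244.9° here. β=31.2, B=79.7. 27·(0.3915 − sin(2π·0.3915)/(2π)) = 7.8612 → s = 51.8612

51.8612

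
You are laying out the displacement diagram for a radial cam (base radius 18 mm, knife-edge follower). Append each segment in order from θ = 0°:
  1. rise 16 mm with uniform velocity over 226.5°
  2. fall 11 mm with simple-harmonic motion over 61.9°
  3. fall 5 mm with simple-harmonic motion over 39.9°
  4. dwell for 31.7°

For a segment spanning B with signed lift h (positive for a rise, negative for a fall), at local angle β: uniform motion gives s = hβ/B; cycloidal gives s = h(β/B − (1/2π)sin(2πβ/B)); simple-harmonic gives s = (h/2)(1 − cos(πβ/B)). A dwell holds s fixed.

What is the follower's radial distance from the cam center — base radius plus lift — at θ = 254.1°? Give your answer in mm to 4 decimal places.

seg 1 [0°–226.5°] uniform, h=16: full span → s += 16 → s = 16.0000
seg 2 [226.5°–288.4°] simple-harmonic, h=-11: θ=254.1° here. β=27.6, B=61.9. -11/2·(1 − cos(π·0.4459)) = -4.5694 → s = 11.4306
radial distance = base radius + s = 18 + 11.4306 = 29.4306

29.4306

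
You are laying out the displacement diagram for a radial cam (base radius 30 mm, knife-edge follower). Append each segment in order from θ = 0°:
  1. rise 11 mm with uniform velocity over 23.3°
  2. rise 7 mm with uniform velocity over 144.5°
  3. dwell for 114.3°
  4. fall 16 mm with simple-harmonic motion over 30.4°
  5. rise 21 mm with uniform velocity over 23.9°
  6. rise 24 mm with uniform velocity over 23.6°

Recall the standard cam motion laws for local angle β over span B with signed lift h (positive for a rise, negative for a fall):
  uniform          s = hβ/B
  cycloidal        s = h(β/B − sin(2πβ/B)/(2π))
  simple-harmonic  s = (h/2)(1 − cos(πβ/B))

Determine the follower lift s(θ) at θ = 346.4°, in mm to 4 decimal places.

seg 1 [0°–23.3°] uniform, h=11: full span → s += 11 → s = 11.0000
seg 2 [23.3°–167.8°] uniform, h=7: full span → s += 7 → s = 18.0000
seg 3 [167.8°–282.1°] dwell: s stays 18.0000
seg 4 [282.1°–312.5°] simple-harmonic, h=-16: full span → s += -16 → s = 2.0000
seg 5 [312.5°–336.4°] uniform, h=21: full span → s += 21 → s = 23.0000
seg 6 [336.4°–360°] uniform, h=24: θ=346.4° here. β=10, B=23.6. 24·10/23.6 = 10.1695 → s = 33.1695

33.1695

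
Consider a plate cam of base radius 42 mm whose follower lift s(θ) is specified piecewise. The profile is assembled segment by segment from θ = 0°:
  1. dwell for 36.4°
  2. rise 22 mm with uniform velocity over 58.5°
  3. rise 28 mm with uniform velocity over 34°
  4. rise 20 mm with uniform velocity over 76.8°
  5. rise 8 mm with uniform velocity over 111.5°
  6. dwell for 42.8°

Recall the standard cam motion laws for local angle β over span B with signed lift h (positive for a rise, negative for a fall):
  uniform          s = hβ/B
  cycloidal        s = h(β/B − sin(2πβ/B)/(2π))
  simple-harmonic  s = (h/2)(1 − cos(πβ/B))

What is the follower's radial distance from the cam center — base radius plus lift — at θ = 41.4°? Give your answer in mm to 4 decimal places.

seg 1 [0°–36.4°] dwell: s stays 0.0000
seg 2 [36.4°–94.9°] uniform, h=22: θ=41.4° here. β=5, B=58.5. 22·5/58.5 = 1.8803 → s = 1.8803
radial distance = base radius + s = 42 + 1.8803 = 43.8803

43.8803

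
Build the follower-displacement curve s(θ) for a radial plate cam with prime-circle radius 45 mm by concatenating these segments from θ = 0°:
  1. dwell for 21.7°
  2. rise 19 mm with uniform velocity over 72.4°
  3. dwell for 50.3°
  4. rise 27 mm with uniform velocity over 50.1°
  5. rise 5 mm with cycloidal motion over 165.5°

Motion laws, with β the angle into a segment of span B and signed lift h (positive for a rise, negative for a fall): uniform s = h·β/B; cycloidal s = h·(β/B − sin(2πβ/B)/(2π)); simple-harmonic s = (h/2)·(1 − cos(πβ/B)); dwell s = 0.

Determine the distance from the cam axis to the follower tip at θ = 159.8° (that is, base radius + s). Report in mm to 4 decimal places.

seg 1 [0°–21.7°] dwell: s stays 0.0000
seg 2 [21.7°–94.1°] uniform, h=19: full span → s += 19 → s = 19.0000
seg 3 [94.1°–144.4°] dwell: s stays 19.0000
seg 4 [144.4°–194.5°] uniform, h=27: θ=159.8° here. β=15.4, B=50.1. 27·15.4/50.1 = 8.2994 → s = 27.2994
radial distance = base radius + s = 45 + 27.2994 = 72.2994

72.2994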